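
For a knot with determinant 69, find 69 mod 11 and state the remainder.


Step 1: A knot is p-colorable if and only if p divides its determinant.
Step 2: Compute 69 mod 11.
69 = 6 * 11 + 3
Step 3: 69 mod 11 = 3
Step 4: The knot is 11-colorable: no

3


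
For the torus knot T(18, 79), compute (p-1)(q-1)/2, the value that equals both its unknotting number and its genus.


For a torus knot T(p,q), both the unknotting number and genus equal (p-1)(q-1)/2.
= (18-1)(79-1)/2
= 17*78/2
= 1326/2 = 663

663


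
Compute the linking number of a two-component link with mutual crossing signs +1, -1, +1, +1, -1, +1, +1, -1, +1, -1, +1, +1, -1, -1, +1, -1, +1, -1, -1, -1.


Step 1: Count positive crossings: 10
Step 2: Count negative crossings: 10
Step 3: Sum of signs = 10 - 10 = 0
Step 4: Linking number = sum/2 = 0/2 = 0

0


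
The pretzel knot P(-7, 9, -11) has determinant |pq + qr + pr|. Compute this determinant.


Step 1: Compute pq + qr + pr.
pq = (-7)*9 = -63
qr = 9*(-11) = -99
pr = (-7)*(-11) = 77
pq + qr + pr = -63 + (-99) + 77 = -85
Step 2: Take absolute value.
det(P(-7,9,-11)) = |-85| = 85

85


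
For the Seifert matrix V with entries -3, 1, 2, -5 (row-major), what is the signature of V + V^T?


Step 1: V + V^T = [[-6, 3], [3, -10]]
Step 2: trace = -16, det = 51
Step 3: Discriminant = (-16)^2 - 4*51 = 52
Step 4: Eigenvalues: -4.39445, -11.6056
Step 5: Signature = (# positive eigenvalues) - (# negative eigenvalues) = -2

-2


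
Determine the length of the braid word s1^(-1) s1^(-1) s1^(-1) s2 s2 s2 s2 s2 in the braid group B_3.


The word length counts the number of generators (including inverses).
Listing each generator: s1^(-1), s1^(-1), s1^(-1), s2, s2, s2, s2, s2
There are 8 generators in this braid word.

8


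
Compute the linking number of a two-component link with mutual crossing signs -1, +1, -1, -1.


Step 1: Count positive crossings: 1
Step 2: Count negative crossings: 3
Step 3: Sum of signs = 1 - 3 = -2
Step 4: Linking number = sum/2 = -2/2 = -1

-1


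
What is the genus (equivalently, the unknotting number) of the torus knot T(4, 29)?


For a torus knot T(p,q), both the unknotting number and genus equal (p-1)(q-1)/2.
= (4-1)(29-1)/2
= 3*28/2
= 84/2 = 42

42


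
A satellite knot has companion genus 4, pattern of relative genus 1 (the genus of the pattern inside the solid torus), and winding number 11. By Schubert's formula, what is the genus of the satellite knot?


Schubert: g(satellite) = g_rel(pattern) + |winding| * g(companion),
where g_rel(pattern) is the genus of the pattern relative to the solid torus.
= 1 + 11 * 4
= 1 + 44 = 45

45


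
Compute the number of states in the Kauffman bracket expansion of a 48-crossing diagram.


Each crossing contributes 2 choices (A-smoothing or B-smoothing).
Total states = 2^48 = 281474976710656

281474976710656


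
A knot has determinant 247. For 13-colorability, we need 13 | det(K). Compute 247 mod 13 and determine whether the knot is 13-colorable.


Step 1: A knot is p-colorable if and only if p divides its determinant.
Step 2: Compute 247 mod 13.
247 = 19 * 13 + 0
Step 3: 247 mod 13 = 0
Step 4: The knot is 13-colorable: yes

0


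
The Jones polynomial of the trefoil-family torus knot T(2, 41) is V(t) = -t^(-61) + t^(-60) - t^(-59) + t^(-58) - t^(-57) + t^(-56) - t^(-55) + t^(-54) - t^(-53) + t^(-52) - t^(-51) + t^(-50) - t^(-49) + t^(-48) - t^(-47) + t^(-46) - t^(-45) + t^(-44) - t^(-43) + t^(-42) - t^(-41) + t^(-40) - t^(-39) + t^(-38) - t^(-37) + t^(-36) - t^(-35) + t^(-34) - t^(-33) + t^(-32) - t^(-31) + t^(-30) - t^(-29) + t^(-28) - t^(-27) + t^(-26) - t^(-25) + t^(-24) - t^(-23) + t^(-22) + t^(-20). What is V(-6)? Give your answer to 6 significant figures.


Substituting t = -6 into V(t) = -t^(-61) + t^(-60) - t^(-59) + t^(-58) - t^(-57) + t^(-56) - t^(-55) + t^(-54) - t^(-53) + t^(-52) - t^(-51) + t^(-50) - t^(-49) + t^(-48) - t^(-47) + t^(-46) - t^(-45) + t^(-44) - t^(-43) + t^(-42) - t^(-41) + t^(-40) - t^(-39) + t^(-38) - t^(-37) + t^(-36) - t^(-35) + t^(-34) - t^(-33) + t^(-32) - t^(-31) + t^(-30) - t^(-29) + t^(-28) - t^(-27) + t^(-26) - t^(-25) + t^(-24) - t^(-23) + t^(-22) + t^(-20):
  (-)t^(-61) = 3.41015e-48
  (+)t^(-60) = 2.04609e-47
  (-)t^(-59) = 1.22765e-46
  (+)t^(-58) = 7.36593e-46
  (-)t^(-57) = 4.41956e-45
  (+)t^(-56) = 2.65173e-44
  (-)t^(-55) = 1.59104e-43
  (+)t^(-54) = 9.54624e-43
  (-)t^(-53) = 5.72775e-42
  (+)t^(-52) = 3.43665e-41
  (-)t^(-51) = 2.06199e-40
  (+)t^(-50) = 1.23719e-39
  (-)t^(-49) = 7.42316e-39
  (+)t^(-48) = 4.4539e-38
  (-)t^(-47) = 2.67234e-37
  (+)t^(-46) = 1.6034e-36
  (-)t^(-45) = 9.62041e-36
  (+)t^(-44) = 5.77225e-35
  (-)t^(-43) = 3.46335e-34
  (+)t^(-42) = 2.07801e-33
  (-)t^(-41) = 1.24681e-32
  (+)t^(-40) = 7.48083e-32
  (-)t^(-39) = 4.4885e-31
  (+)t^(-38) = 2.6931e-30
  (-)t^(-37) = 1.61586e-29
  (+)t^(-36) = 9.69516e-29
  (-)t^(-35) = 5.8171e-28
  (+)t^(-34) = 3.49026e-27
  (-)t^(-33) = 2.09415e-26
  (+)t^(-32) = 1.25649e-25
  (-)t^(-31) = 7.53896e-25
  (+)t^(-30) = 4.52337e-24
  (-)t^(-29) = 2.71402e-23
  (+)t^(-28) = 1.62841e-22
  (-)t^(-27) = 9.77049e-22
  (+)t^(-26) = 5.86229e-21
  (-)t^(-25) = 3.51738e-20
  (+)t^(-24) = 2.11043e-19
  (-)t^(-23) = 1.26626e-18
  (+)t^(-22) = 7.59753e-18
  (+)t^(-20) = 2.73511e-16
Sum = (3.41015e-48) + (2.04609e-47) + (1.22765e-46) + (7.36593e-46) + (4.41956e-45) + (2.65173e-44) + (1.59104e-43) + (9.54624e-43) + (5.72775e-42) + (3.43665e-41) + (2.06199e-40) + (1.23719e-39) + (7.42316e-39) + (4.4539e-38) + (2.67234e-37) + (1.6034e-36) + (9.62041e-36) + (5.77225e-35) + (3.46335e-34) + (2.07801e-33) + (1.24681e-32) + (7.48083e-32) + (4.4885e-31) + (2.6931e-30) + (1.61586e-29) + (9.69516e-29) + (5.8171e-28) + (3.49026e-27) + (2.09415e-26) + (1.25649e-25) + (7.53896e-25) + (4.52337e-24) + (2.71402e-23) + (1.62841e-22) + (9.77049e-22) + (5.86229e-21) + (3.51738e-20) + (2.11043e-19) + (1.26626e-18) + (7.59753e-18) + (2.73511e-16)
= 2.826281602e-16
Rounded to 6 significant figures: 2.82628e-16

2.82628e-16


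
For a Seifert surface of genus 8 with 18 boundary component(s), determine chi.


chi = 2 - 2g - b
= 2 - 2*8 - 18
= 2 - 16 - 18 = -32

-32


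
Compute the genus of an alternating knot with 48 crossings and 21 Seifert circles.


For alternating knots, g = (c - s + 1)/2.
= (48 - 21 + 1)/2
= 28/2 = 14

14


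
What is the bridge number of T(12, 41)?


The bridge number of T(p,q) is min(p,q).
min(12, 41) = 12

12


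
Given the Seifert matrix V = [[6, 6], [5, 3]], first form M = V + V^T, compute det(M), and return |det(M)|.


Step 1: Form V + V^T where V = [[6, 6], [5, 3]]
  V^T = [[6, 5], [6, 3]]
  V + V^T = [[12, 11], [11, 6]]
Step 2: det(V + V^T) = 12*6 - 11*11
  = 72 - 121 = -49
Step 3: Knot determinant = |det(V + V^T)| = |-49| = 49

49


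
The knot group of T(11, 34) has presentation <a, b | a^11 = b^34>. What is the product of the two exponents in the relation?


The relation is a^11 = b^34.
Product of exponents = 11 * 34
= 374

374


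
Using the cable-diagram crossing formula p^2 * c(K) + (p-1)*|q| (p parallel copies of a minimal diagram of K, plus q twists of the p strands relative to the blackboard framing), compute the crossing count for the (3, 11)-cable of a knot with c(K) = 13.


Step 1: Each of the c(K) crossings of the companion diagram becomes p*p = p^2 crossings among the p parallel strands, and each of the |q| twists s_1 s_2 ... s_(p-1) adds (p-1) crossings.
  Crossings = p^2 * c(K) + (p-1)*|q|
Step 2: = 3^2 * 13 + (3-1)*11
Step 3: = 9*13 + 2*11
Step 4: = 117 + 22 = 139

139


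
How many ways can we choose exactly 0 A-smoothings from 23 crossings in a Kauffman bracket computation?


We choose which 0 of 23 crossings get A-smoothings.
C(23, 0) = 23! / (0! * 23!)
= 1

1


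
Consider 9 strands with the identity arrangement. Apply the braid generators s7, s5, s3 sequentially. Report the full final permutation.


Starting with identity [1, 2, 3, 4, 5, 6, 7, 8, 9].
Apply generators in sequence:
  After s7: [1, 2, 3, 4, 5, 6, 8, 7, 9]
  After s5: [1, 2, 3, 4, 6, 5, 8, 7, 9]
  After s3: [1, 2, 4, 3, 6, 5, 8, 7, 9]
Final permutation: [1, 2, 4, 3, 6, 5, 8, 7, 9]

[1, 2, 4, 3, 6, 5, 8, 7, 9]


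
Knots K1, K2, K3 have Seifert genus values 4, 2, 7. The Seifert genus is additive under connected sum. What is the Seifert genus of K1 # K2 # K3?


The Seifert genus is additive under connected sum.
Seifert genus(K1 # K2 # K3) = (4) + (2) + (7)
= 13

13


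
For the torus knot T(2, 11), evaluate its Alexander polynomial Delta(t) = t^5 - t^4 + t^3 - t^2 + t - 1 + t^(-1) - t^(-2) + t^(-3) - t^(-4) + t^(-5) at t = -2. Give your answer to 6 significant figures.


Substituting t = -2 into Delta(t) = t^5 - t^4 + t^3 - t^2 + t - 1 + t^(-1) - t^(-2) + t^(-3) - t^(-4) + t^(-5):
Term values: (-32) + (-16) + (-8) + (-4) + (-2) + (-1) + (-0.5) + (-0.25) + (-0.125) + (-0.0625) + (-0.03125)
Sum = -63.96875
Rounded to 6 significant figures: -63.9688

-63.9688


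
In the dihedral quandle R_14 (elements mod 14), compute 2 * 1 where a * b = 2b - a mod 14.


2 * 1 = 2*1 - 2 mod 14
= 2 - 2 mod 14
= 0 mod 14 = 0

0


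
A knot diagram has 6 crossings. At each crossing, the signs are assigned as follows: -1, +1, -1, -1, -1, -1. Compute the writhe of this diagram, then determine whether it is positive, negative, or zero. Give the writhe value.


Step 1: Count positive crossings (+1).
Positive crossings: 1
Step 2: Count negative crossings (-1).
Negative crossings: 5
Step 3: Writhe = (positive) - (negative)
w = 1 - 5 = -4
Step 4: |w| = 4, and w is negative

-4


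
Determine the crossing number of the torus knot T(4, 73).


For a torus knot T(p, q) with gcd(p,q)=1,
the crossing number is min(p*(q-1), q*(p-1)).
p*(q-1) = 4*72 = 288
q*(p-1) = 73*3 = 219
min(288, 219) = 219

219


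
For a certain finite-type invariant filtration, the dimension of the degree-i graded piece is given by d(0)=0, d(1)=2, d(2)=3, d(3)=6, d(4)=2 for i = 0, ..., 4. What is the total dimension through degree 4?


Total dimension = d(0) + d(1) + ... + d(4)
= 0 + 2 + 3 + 6 + 2
= 13

13


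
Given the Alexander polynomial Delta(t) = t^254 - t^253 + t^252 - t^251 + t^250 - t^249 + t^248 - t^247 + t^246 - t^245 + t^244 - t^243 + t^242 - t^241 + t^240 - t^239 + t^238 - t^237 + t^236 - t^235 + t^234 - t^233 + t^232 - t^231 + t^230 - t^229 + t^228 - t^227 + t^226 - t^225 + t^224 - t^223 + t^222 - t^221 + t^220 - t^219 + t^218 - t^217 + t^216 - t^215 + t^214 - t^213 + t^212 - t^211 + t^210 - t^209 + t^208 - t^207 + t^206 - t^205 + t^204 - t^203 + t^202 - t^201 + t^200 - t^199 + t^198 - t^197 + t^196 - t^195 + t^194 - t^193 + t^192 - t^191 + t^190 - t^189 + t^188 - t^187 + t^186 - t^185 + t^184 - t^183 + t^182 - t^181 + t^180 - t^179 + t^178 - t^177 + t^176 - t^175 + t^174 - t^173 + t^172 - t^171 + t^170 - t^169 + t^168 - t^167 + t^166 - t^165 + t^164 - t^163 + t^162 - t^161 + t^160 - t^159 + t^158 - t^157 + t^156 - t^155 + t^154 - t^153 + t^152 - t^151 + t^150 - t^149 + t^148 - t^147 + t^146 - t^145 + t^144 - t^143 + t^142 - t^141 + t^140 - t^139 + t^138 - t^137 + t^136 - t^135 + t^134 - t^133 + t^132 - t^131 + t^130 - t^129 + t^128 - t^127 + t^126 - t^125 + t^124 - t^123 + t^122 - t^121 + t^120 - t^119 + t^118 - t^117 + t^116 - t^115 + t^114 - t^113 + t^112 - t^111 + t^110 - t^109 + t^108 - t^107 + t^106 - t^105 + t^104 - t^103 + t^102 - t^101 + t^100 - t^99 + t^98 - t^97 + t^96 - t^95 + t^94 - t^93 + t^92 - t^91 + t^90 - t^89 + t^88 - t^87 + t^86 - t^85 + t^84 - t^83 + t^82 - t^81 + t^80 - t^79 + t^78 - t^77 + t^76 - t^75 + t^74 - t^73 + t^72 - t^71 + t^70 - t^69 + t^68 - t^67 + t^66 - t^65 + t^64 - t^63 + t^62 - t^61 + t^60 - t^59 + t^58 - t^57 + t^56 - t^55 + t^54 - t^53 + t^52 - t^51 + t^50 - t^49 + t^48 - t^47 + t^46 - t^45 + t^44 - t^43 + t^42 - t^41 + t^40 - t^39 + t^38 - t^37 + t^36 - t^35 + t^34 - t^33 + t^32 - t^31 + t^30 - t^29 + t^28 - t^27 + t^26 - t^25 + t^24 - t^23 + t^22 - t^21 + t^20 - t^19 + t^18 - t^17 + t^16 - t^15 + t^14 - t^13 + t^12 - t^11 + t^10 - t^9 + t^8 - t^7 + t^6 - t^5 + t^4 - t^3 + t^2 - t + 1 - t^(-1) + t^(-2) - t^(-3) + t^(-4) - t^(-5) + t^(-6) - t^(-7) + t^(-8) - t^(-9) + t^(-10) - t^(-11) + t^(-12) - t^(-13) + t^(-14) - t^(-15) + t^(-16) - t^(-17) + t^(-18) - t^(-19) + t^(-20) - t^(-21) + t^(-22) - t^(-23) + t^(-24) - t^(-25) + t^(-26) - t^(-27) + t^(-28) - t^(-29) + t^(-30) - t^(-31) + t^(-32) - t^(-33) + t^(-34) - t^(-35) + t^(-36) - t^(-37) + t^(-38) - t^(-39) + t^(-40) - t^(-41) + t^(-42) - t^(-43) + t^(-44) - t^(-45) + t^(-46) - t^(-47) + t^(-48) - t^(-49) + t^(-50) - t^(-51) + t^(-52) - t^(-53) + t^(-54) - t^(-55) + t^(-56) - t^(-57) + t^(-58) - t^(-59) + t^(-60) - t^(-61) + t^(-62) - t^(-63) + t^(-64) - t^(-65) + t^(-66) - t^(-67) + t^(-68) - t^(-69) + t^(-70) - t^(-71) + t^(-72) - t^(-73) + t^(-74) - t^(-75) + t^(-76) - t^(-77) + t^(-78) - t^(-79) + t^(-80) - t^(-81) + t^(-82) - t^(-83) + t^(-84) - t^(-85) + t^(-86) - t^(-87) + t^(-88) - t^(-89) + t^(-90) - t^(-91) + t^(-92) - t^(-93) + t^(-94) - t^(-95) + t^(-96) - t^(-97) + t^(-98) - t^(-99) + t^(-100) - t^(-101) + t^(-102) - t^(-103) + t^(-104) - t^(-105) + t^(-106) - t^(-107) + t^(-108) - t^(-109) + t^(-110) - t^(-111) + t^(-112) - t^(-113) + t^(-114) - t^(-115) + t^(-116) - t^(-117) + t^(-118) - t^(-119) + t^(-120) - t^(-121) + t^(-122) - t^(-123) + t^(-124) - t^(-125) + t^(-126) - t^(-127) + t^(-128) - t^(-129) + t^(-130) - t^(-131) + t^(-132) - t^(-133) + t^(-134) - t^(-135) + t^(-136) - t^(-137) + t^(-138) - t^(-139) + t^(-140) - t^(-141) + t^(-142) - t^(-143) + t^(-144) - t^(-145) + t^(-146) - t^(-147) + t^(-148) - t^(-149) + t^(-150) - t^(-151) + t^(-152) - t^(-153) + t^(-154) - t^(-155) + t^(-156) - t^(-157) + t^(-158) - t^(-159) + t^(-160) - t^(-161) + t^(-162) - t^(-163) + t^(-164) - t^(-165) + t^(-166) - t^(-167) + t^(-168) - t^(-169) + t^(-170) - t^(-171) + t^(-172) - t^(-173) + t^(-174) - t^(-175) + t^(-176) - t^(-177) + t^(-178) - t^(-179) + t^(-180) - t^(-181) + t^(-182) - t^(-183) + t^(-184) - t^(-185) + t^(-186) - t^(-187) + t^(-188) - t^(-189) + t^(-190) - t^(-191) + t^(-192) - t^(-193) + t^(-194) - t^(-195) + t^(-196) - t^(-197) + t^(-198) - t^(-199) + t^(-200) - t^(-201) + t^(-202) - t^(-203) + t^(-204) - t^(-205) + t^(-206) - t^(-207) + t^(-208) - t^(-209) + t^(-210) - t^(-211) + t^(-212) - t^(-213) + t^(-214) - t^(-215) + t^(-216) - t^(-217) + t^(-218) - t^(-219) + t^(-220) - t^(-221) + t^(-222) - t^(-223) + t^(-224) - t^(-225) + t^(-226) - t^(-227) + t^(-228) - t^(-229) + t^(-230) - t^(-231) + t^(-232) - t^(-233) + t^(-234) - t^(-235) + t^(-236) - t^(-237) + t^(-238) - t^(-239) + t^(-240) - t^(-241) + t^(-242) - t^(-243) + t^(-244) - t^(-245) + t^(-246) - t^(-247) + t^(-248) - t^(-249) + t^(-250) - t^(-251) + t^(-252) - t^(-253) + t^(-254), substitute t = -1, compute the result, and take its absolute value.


Step 1: The polynomial has 509 terms with alternating signs, exponents from 254 down to -254.
Step 2: Substitute t = -1. The i-th term has coefficient (-1)^i and exponent (m-i),
  so its value is (-1)^i * (-1)^(m-i) = (-1)^m = 1 for every i.
Step 3: All 509 terms equal 1, so Delta(-1) = 509 * (1) = 509
Step 4: |Delta(-1)| = 509

509


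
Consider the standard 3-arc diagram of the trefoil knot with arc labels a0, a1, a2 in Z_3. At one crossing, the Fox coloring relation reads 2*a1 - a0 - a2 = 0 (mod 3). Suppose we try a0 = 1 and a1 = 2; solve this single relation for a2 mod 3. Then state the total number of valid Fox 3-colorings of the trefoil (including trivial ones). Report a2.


Step 1: Apply the given crossing relation 2*a1 - a0 - a2 = 0 (mod 3).
  a2 = 2*a1 - a0 mod 3
  a2 = 2*2 - 1 mod 3
  a2 = 4 - 1 mod 3
  a2 = 3 mod 3 = 0
Step 2: The trefoil has determinant 3.
  Number of Fox p-colorings (p prime) is p^2 if p = 3, else p.
  Since p = 3 divides det = 3, the trefoil is 3-colorable.
  (Indeed for p = 3 any choice of a0, a1 extends to a valid coloring; the trial (a0, a1, a2) = (1, 2, 0) satisfies all three crossing relations.)
  Total colorings = 3^2 = 9
Step 3: a2 = 0, total Fox 3-colorings = 9

0


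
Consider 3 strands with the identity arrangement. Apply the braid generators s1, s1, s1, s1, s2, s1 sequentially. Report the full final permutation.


Starting with identity [1, 2, 3].
Apply generators in sequence:
  After s1: [2, 1, 3]
  After s1: [1, 2, 3]
  After s1: [2, 1, 3]
  After s1: [1, 2, 3]
  After s2: [1, 3, 2]
  After s1: [3, 1, 2]
Final permutation: [3, 1, 2]

[3, 1, 2]


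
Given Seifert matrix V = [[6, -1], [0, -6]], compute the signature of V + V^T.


Step 1: V + V^T = [[12, -1], [-1, -12]]
Step 2: trace = 0, det = -145
Step 3: Discriminant = 0^2 - 4*(-145) = 580
Step 4: Eigenvalues: 12.0416, -12.0416
Step 5: Signature = (# positive eigenvalues) - (# negative eigenvalues) = 0

0


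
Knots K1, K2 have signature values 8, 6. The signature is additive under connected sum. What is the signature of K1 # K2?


The signature is additive under connected sum.
signature(K1 # K2) = (8) + (6)
= 14

14


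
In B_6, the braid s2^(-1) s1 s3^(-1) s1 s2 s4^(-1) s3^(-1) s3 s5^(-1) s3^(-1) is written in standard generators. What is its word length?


The word length counts the number of generators (including inverses).
Listing each generator: s2^(-1), s1, s3^(-1), s1, s2, s4^(-1), s3^(-1), s3, s5^(-1), s3^(-1)
There are 10 generators in this braid word.

10


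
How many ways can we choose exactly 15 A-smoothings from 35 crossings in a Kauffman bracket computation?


We choose which 15 of 35 crossings get A-smoothings.
C(35, 15) = 35! / (15! * 20!)
= 3247943160

3247943160


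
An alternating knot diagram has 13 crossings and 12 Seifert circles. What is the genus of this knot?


For alternating knots, g = (c - s + 1)/2.
= (13 - 12 + 1)/2
= 2/2 = 1

1


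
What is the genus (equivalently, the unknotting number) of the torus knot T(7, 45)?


For a torus knot T(p,q), both the unknotting number and genus equal (p-1)(q-1)/2.
= (7-1)(45-1)/2
= 6*44/2
= 264/2 = 132

132


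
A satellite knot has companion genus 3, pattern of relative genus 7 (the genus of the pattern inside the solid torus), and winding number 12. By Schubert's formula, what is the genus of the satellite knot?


Schubert: g(satellite) = g_rel(pattern) + |winding| * g(companion),
where g_rel(pattern) is the genus of the pattern relative to the solid torus.
= 7 + 12 * 3
= 7 + 36 = 43

43


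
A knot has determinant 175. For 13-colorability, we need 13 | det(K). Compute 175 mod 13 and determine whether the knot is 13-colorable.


Step 1: A knot is p-colorable if and only if p divides its determinant.
Step 2: Compute 175 mod 13.
175 = 13 * 13 + 6
Step 3: 175 mod 13 = 6
Step 4: The knot is 13-colorable: no

6


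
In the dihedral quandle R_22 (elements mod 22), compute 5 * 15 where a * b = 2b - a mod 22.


5 * 15 = 2*15 - 5 mod 22
= 30 - 5 mod 22
= 25 mod 22 = 3

3


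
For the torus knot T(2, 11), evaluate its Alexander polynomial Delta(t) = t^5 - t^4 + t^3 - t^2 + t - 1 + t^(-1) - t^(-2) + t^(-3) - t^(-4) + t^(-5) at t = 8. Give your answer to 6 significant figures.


Substituting t = 8 into Delta(t) = t^5 - t^4 + t^3 - t^2 + t - 1 + t^(-1) - t^(-2) + t^(-3) - t^(-4) + t^(-5):
Term values: (32768) + (-4096) + (512) + (-64) + (8) + (-1) + (0.125) + (-0.015625) + (0.00195312) + (-0.000244141) + (3.05176e-05)
Sum = 29127.11111
Rounded to 6 significant figures: 29127.1

29127.1


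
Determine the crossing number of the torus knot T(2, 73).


For a torus knot T(p, q) with gcd(p,q)=1,
the crossing number is min(p*(q-1), q*(p-1)).
p*(q-1) = 2*72 = 144
q*(p-1) = 73*1 = 73
min(144, 73) = 73

73


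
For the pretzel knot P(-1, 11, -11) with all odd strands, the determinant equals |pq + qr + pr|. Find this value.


Step 1: Compute pq + qr + pr.
pq = (-1)*11 = -11
qr = 11*(-11) = -121
pr = (-1)*(-11) = 11
pq + qr + pr = -11 + (-121) + 11 = -121
Step 2: Take absolute value.
det(P(-1,11,-11)) = |-121| = 121

121


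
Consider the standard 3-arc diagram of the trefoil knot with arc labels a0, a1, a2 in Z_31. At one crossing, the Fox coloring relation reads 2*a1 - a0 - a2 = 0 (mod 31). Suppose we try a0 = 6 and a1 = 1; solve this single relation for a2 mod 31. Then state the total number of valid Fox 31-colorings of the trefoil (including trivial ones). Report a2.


Step 1: Apply the given crossing relation 2*a1 - a0 - a2 = 0 (mod 31).
  a2 = 2*a1 - a0 mod 31
  a2 = 2*1 - 6 mod 31
  a2 = 2 - 6 mod 31
  a2 = -4 mod 31 = 27
Step 2: The trefoil has determinant 3.
  Number of Fox p-colorings (p prime) is p^2 if p = 3, else p.
  Since 31 does not divide 3, only trivial (constant) colorings exist.
  (So the trial a0 = 6, a1 = 1 with a0 != a1 does NOT extend to a valid coloring of the whole trefoil: the other two crossing relations require 3*(a1 - a0) = 0 (mod 31), which fails.)
  Total colorings = 31
Step 3: a2 = 27, total Fox 31-colorings = 31

27


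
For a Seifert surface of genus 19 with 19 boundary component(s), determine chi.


chi = 2 - 2g - b
= 2 - 2*19 - 19
= 2 - 38 - 19 = -55

-55


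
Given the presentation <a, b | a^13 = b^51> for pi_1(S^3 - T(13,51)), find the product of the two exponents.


The relation is a^13 = b^51.
Product of exponents = 13 * 51
= 663

663


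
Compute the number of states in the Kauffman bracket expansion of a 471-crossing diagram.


Each crossing contributes 2 choices (A-smoothing or B-smoothing).
Total states = 2^471 = 6097165137335922326917182089439777940915230747392521779021790936768304177382354726797472857545882756171536974846497310342671827498609932238848

6097165137335922326917182089439777940915230747392521779021790936768304177382354726797472857545882756171536974846497310342671827498609932238848


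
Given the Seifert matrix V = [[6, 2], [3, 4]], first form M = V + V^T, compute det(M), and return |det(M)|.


Step 1: Form V + V^T where V = [[6, 2], [3, 4]]
  V^T = [[6, 3], [2, 4]]
  V + V^T = [[12, 5], [5, 8]]
Step 2: det(V + V^T) = 12*8 - 5*5
  = 96 - 25 = 71
Step 3: Knot determinant = |det(V + V^T)| = |71| = 71

71


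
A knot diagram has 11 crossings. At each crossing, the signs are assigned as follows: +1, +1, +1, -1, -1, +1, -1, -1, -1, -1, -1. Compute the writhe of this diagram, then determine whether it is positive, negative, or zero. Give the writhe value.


Step 1: Count positive crossings (+1).
Positive crossings: 4
Step 2: Count negative crossings (-1).
Negative crossings: 7
Step 3: Writhe = (positive) - (negative)
w = 4 - 7 = -3
Step 4: |w| = 3, and w is negative

-3


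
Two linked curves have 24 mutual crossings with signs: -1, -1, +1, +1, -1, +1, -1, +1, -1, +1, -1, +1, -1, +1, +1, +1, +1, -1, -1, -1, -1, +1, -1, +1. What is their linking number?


Step 1: Count positive crossings: 12
Step 2: Count negative crossings: 12
Step 3: Sum of signs = 12 - 12 = 0
Step 4: Linking number = sum/2 = 0/2 = 0

0


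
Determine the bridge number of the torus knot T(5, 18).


The bridge number of T(p,q) is min(p,q).
min(5, 18) = 5

5


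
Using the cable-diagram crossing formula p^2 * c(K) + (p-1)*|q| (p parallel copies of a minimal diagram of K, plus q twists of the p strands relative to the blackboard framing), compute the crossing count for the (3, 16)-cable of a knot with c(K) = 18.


Step 1: Each of the c(K) crossings of the companion diagram becomes p*p = p^2 crossings among the p parallel strands, and each of the |q| twists s_1 s_2 ... s_(p-1) adds (p-1) crossings.
  Crossings = p^2 * c(K) + (p-1)*|q|
Step 2: = 3^2 * 18 + (3-1)*16
Step 3: = 9*18 + 2*16
Step 4: = 162 + 32 = 194

194


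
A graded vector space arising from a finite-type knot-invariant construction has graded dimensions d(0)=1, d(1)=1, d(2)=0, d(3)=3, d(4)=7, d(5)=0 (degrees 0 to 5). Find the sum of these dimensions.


Total dimension = d(0) + d(1) + ... + d(5)
= 1 + 1 + 0 + 3 + 7 + 0
= 12

12


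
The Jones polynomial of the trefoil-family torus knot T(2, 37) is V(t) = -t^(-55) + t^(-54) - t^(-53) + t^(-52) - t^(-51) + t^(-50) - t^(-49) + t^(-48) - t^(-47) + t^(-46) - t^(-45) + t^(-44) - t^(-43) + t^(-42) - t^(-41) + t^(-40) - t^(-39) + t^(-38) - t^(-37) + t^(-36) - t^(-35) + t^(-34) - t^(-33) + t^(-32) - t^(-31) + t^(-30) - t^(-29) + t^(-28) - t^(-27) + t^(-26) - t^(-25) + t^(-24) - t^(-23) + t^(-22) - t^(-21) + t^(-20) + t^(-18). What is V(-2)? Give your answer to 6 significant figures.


Substituting t = -2 into V(t) = -t^(-55) + t^(-54) - t^(-53) + t^(-52) - t^(-51) + t^(-50) - t^(-49) + t^(-48) - t^(-47) + t^(-46) - t^(-45) + t^(-44) - t^(-43) + t^(-42) - t^(-41) + t^(-40) - t^(-39) + t^(-38) - t^(-37) + t^(-36) - t^(-35) + t^(-34) - t^(-33) + t^(-32) - t^(-31) + t^(-30) - t^(-29) + t^(-28) - t^(-27) + t^(-26) - t^(-25) + t^(-24) - t^(-23) + t^(-22) - t^(-21) + t^(-20) + t^(-18):
  (-)t^(-55) = 2.77556e-17
  (+)t^(-54) = 5.55112e-17
  (-)t^(-53) = 1.11022e-16
  (+)t^(-52) = 2.22045e-16
  (-)t^(-51) = 4.44089e-16
  (+)t^(-50) = 8.88178e-16
  (-)t^(-49) = 1.77636e-15
  (+)t^(-48) = 3.55271e-15
  (-)t^(-47) = 7.10543e-15
  (+)t^(-46) = 1.42109e-14
  (-)t^(-45) = 2.84217e-14
  (+)t^(-44) = 5.68434e-14
  (-)t^(-43) = 1.13687e-13
  (+)t^(-42) = 2.27374e-13
  (-)t^(-41) = 4.54747e-13
  (+)t^(-40) = 9.09495e-13
  (-)t^(-39) = 1.81899e-12
  (+)t^(-38) = 3.63798e-12
  (-)t^(-37) = 7.27596e-12
  (+)t^(-36) = 1.45519e-11
  (-)t^(-35) = 2.91038e-11
  (+)t^(-34) = 5.82077e-11
  (-)t^(-33) = 1.16415e-10
  (+)t^(-32) = 2.32831e-10
  (-)t^(-31) = 4.65661e-10
  (+)t^(-30) = 9.31323e-10
  (-)t^(-29) = 1.86265e-09
  (+)t^(-28) = 3.72529e-09
  (-)t^(-27) = 7.45058e-09
  (+)t^(-26) = 1.49012e-08
  (-)t^(-25) = 2.98023e-08
  (+)t^(-24) = 5.96046e-08
  (-)t^(-23) = 1.19209e-07
  (+)t^(-22) = 2.38419e-07
  (-)t^(-21) = 4.76837e-07
  (+)t^(-20) = 9.53674e-07
  (+)t^(-18) = 3.8147e-06
Sum = (2.77556e-17) + (5.55112e-17) + (1.11022e-16) + (2.22045e-16) + (4.44089e-16) + (8.88178e-16) + (1.77636e-15) + (3.55271e-15) + (7.10543e-15) + (1.42109e-14) + (2.84217e-14) + (5.68434e-14) + (1.13687e-13) + (2.27374e-13) + (4.54747e-13) + (9.09495e-13) + (1.81899e-12) + (3.63798e-12) + (7.27596e-12) + (1.45519e-11) + (2.91038e-11) + (5.82077e-11) + (1.16415e-10) + (2.32831e-10) + (4.65661e-10) + (9.31323e-10) + (1.86265e-09) + (3.72529e-09) + (7.45058e-09) + (1.49012e-08) + (2.98023e-08) + (5.96046e-08) + (1.19209e-07) + (2.38419e-07) + (4.76837e-07) + (9.53674e-07) + (3.8147e-06)
= 5.722045898e-06
Rounded to 6 significant figures: 5.72205e-06

5.72205e-06


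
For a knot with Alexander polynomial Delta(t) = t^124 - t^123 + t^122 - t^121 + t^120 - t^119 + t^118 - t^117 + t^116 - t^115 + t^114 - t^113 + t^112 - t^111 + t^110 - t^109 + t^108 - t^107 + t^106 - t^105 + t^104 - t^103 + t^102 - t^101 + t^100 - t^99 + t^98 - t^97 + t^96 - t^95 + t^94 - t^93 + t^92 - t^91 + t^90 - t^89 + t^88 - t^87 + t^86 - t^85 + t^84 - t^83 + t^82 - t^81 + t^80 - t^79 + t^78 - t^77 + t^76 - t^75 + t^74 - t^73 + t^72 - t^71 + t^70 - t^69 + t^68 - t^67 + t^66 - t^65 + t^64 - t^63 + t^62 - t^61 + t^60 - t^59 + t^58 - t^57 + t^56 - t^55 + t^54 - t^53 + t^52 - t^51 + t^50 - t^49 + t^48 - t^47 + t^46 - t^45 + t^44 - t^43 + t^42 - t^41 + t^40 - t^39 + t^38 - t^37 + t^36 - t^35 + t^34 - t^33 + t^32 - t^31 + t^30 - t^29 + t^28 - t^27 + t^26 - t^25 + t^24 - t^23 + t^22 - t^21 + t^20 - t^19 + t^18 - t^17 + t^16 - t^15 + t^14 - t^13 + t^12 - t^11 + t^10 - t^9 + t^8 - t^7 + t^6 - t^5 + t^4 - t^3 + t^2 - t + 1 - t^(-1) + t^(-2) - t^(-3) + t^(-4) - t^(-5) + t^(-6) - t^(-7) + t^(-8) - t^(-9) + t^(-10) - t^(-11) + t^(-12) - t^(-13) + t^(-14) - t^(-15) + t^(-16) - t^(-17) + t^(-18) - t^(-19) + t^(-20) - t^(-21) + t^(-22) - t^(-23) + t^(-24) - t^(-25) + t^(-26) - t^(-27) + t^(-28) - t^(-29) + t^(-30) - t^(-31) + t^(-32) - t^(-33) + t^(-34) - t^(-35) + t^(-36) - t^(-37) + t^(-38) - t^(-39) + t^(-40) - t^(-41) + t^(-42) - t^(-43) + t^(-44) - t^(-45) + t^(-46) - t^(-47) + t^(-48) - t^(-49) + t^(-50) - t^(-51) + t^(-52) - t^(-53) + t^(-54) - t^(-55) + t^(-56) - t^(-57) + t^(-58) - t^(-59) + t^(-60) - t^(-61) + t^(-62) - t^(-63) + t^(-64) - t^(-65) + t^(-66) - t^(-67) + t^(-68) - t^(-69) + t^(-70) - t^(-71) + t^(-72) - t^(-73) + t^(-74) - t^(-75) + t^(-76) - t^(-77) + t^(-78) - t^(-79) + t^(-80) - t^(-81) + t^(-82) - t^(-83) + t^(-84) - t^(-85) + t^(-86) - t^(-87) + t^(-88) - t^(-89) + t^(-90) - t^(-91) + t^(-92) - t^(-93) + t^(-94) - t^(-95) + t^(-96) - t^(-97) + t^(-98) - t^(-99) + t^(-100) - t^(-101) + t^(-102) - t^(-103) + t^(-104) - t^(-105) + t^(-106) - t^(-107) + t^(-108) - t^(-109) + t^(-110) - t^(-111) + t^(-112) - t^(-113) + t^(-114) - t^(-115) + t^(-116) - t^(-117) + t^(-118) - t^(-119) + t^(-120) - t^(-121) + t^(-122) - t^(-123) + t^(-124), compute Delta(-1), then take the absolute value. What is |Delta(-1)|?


Step 1: The polynomial has 249 terms with alternating signs, exponents from 124 down to -124.
Step 2: Substitute t = -1. The i-th term has coefficient (-1)^i and exponent (m-i),
  so its value is (-1)^i * (-1)^(m-i) = (-1)^m = 1 for every i.
Step 3: All 249 terms equal 1, so Delta(-1) = 249 * (1) = 249
Step 4: |Delta(-1)| = 249

249


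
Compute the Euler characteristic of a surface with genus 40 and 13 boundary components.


chi = 2 - 2g - b
= 2 - 2*40 - 13
= 2 - 80 - 13 = -91

-91


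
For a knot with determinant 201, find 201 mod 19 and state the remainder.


Step 1: A knot is p-colorable if and only if p divides its determinant.
Step 2: Compute 201 mod 19.
201 = 10 * 19 + 11
Step 3: 201 mod 19 = 11
Step 4: The knot is 19-colorable: no

11


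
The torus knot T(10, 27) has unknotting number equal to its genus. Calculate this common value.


For a torus knot T(p,q), both the unknotting number and genus equal (p-1)(q-1)/2.
= (10-1)(27-1)/2
= 9*26/2
= 234/2 = 117

117


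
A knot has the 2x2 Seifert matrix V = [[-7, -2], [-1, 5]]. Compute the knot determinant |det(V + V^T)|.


Step 1: Form V + V^T where V = [[-7, -2], [-1, 5]]
  V^T = [[-7, -1], [-2, 5]]
  V + V^T = [[-14, -3], [-3, 10]]
Step 2: det(V + V^T) = (-14)*10 - (-3)*(-3)
  = -140 - 9 = -149
Step 3: Knot determinant = |det(V + V^T)| = |-149| = 149

149


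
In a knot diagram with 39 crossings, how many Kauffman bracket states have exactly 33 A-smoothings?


We choose which 33 of 39 crossings get A-smoothings.
C(39, 33) = 39! / (33! * 6!)
= 3262623

3262623


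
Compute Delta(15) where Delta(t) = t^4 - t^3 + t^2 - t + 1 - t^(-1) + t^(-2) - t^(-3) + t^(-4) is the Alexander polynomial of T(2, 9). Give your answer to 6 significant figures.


Substituting t = 15 into Delta(t) = t^4 - t^3 + t^2 - t + 1 - t^(-1) + t^(-2) - t^(-3) + t^(-4):
Term values: (50625) + (-3375) + (225) + (-15) + (1) + (-0.0666667) + (0.00444444) + (-0.000296296) + (1.97531e-05)
Sum = 47460.9375
Rounded to 6 significant figures: 47460.9

47460.9


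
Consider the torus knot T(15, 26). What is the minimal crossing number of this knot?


For a torus knot T(p, q) with gcd(p,q)=1,
the crossing number is min(p*(q-1), q*(p-1)).
p*(q-1) = 15*25 = 375
q*(p-1) = 26*14 = 364
min(375, 364) = 364

364


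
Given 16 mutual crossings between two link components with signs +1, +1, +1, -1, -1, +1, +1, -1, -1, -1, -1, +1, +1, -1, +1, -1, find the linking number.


Step 1: Count positive crossings: 8
Step 2: Count negative crossings: 8
Step 3: Sum of signs = 8 - 8 = 0
Step 4: Linking number = sum/2 = 0/2 = 0

0


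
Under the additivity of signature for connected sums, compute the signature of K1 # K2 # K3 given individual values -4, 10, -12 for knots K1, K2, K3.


The signature is additive under connected sum.
signature(K1 # K2 # K3) = (-4) + (10) + (-12)
= -6

-6


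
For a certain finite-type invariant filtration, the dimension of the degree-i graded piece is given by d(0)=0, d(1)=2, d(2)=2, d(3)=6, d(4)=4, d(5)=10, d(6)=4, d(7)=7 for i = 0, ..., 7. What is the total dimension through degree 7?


Total dimension = d(0) + d(1) + ... + d(7)
= 0 + 2 + 2 + 6 + 4 + 10 + 4 + 7
= 35

35


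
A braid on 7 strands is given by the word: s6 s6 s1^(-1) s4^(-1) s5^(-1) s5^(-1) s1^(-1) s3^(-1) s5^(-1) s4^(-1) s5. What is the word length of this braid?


The word length counts the number of generators (including inverses).
Listing each generator: s6, s6, s1^(-1), s4^(-1), s5^(-1), s5^(-1), s1^(-1), s3^(-1), s5^(-1), s4^(-1), s5
There are 11 generators in this braid word.

11


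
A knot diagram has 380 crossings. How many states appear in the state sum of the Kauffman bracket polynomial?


Each crossing contributes 2 choices (A-smoothing or B-smoothing).
Total states = 2^380 = 2462625387274654950767440006258975862817483704404090416746768337765357610718575663213391640930307227550414249394176

2462625387274654950767440006258975862817483704404090416746768337765357610718575663213391640930307227550414249394176


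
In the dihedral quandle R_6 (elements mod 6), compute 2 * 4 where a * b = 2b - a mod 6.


2 * 4 = 2*4 - 2 mod 6
= 8 - 2 mod 6
= 6 mod 6 = 0

0


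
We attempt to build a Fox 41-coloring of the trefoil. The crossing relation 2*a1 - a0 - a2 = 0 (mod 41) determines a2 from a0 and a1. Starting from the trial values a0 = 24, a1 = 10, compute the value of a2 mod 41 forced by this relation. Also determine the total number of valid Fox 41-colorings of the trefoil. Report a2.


Step 1: Apply the given crossing relation 2*a1 - a0 - a2 = 0 (mod 41).
  a2 = 2*a1 - a0 mod 41
  a2 = 2*10 - 24 mod 41
  a2 = 20 - 24 mod 41
  a2 = -4 mod 41 = 37
Step 2: The trefoil has determinant 3.
  Number of Fox p-colorings (p prime) is p^2 if p = 3, else p.
  Since 41 does not divide 3, only trivial (constant) colorings exist.
  (So the trial a0 = 24, a1 = 10 with a0 != a1 does NOT extend to a valid coloring of the whole trefoil: the other two crossing relations require 3*(a1 - a0) = 0 (mod 41), which fails.)
  Total colorings = 41
Step 3: a2 = 37, total Fox 41-colorings = 41

37


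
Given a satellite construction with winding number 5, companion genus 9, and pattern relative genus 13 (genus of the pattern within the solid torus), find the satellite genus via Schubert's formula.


Schubert: g(satellite) = g_rel(pattern) + |winding| * g(companion),
where g_rel(pattern) is the genus of the pattern relative to the solid torus.
= 13 + 5 * 9
= 13 + 45 = 58

58


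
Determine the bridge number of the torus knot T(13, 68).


The bridge number of T(p,q) is min(p,q).
min(13, 68) = 13

13


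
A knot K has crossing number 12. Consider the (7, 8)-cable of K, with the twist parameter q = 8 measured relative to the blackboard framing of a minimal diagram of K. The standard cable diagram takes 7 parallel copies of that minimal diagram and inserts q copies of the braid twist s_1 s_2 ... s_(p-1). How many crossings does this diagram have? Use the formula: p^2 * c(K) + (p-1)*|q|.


Step 1: Each of the c(K) crossings of the companion diagram becomes p*p = p^2 crossings among the p parallel strands, and each of the |q| twists s_1 s_2 ... s_(p-1) adds (p-1) crossings.
  Crossings = p^2 * c(K) + (p-1)*|q|
Step 2: = 7^2 * 12 + (7-1)*8
Step 3: = 49*12 + 6*8
Step 4: = 588 + 48 = 636

636


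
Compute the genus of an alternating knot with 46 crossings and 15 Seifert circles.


For alternating knots, g = (c - s + 1)/2.
= (46 - 15 + 1)/2
= 32/2 = 16

16


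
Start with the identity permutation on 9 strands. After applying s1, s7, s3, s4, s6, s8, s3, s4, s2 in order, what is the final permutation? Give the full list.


Starting with identity [1, 2, 3, 4, 5, 6, 7, 8, 9].
Apply generators in sequence:
  After s1: [2, 1, 3, 4, 5, 6, 7, 8, 9]
  After s7: [2, 1, 3, 4, 5, 6, 8, 7, 9]
  After s3: [2, 1, 4, 3, 5, 6, 8, 7, 9]
  After s4: [2, 1, 4, 5, 3, 6, 8, 7, 9]
  After s6: [2, 1, 4, 5, 3, 8, 6, 7, 9]
  After s8: [2, 1, 4, 5, 3, 8, 6, 9, 7]
  After s3: [2, 1, 5, 4, 3, 8, 6, 9, 7]
  After s4: [2, 1, 5, 3, 4, 8, 6, 9, 7]
  After s2: [2, 5, 1, 3, 4, 8, 6, 9, 7]
Final permutation: [2, 5, 1, 3, 4, 8, 6, 9, 7]

[2, 5, 1, 3, 4, 8, 6, 9, 7]


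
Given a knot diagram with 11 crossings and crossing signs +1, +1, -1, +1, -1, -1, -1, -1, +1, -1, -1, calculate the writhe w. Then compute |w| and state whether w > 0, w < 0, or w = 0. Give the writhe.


Step 1: Count positive crossings (+1).
Positive crossings: 4
Step 2: Count negative crossings (-1).
Negative crossings: 7
Step 3: Writhe = (positive) - (negative)
w = 4 - 7 = -3
Step 4: |w| = 3, and w is negative

-3


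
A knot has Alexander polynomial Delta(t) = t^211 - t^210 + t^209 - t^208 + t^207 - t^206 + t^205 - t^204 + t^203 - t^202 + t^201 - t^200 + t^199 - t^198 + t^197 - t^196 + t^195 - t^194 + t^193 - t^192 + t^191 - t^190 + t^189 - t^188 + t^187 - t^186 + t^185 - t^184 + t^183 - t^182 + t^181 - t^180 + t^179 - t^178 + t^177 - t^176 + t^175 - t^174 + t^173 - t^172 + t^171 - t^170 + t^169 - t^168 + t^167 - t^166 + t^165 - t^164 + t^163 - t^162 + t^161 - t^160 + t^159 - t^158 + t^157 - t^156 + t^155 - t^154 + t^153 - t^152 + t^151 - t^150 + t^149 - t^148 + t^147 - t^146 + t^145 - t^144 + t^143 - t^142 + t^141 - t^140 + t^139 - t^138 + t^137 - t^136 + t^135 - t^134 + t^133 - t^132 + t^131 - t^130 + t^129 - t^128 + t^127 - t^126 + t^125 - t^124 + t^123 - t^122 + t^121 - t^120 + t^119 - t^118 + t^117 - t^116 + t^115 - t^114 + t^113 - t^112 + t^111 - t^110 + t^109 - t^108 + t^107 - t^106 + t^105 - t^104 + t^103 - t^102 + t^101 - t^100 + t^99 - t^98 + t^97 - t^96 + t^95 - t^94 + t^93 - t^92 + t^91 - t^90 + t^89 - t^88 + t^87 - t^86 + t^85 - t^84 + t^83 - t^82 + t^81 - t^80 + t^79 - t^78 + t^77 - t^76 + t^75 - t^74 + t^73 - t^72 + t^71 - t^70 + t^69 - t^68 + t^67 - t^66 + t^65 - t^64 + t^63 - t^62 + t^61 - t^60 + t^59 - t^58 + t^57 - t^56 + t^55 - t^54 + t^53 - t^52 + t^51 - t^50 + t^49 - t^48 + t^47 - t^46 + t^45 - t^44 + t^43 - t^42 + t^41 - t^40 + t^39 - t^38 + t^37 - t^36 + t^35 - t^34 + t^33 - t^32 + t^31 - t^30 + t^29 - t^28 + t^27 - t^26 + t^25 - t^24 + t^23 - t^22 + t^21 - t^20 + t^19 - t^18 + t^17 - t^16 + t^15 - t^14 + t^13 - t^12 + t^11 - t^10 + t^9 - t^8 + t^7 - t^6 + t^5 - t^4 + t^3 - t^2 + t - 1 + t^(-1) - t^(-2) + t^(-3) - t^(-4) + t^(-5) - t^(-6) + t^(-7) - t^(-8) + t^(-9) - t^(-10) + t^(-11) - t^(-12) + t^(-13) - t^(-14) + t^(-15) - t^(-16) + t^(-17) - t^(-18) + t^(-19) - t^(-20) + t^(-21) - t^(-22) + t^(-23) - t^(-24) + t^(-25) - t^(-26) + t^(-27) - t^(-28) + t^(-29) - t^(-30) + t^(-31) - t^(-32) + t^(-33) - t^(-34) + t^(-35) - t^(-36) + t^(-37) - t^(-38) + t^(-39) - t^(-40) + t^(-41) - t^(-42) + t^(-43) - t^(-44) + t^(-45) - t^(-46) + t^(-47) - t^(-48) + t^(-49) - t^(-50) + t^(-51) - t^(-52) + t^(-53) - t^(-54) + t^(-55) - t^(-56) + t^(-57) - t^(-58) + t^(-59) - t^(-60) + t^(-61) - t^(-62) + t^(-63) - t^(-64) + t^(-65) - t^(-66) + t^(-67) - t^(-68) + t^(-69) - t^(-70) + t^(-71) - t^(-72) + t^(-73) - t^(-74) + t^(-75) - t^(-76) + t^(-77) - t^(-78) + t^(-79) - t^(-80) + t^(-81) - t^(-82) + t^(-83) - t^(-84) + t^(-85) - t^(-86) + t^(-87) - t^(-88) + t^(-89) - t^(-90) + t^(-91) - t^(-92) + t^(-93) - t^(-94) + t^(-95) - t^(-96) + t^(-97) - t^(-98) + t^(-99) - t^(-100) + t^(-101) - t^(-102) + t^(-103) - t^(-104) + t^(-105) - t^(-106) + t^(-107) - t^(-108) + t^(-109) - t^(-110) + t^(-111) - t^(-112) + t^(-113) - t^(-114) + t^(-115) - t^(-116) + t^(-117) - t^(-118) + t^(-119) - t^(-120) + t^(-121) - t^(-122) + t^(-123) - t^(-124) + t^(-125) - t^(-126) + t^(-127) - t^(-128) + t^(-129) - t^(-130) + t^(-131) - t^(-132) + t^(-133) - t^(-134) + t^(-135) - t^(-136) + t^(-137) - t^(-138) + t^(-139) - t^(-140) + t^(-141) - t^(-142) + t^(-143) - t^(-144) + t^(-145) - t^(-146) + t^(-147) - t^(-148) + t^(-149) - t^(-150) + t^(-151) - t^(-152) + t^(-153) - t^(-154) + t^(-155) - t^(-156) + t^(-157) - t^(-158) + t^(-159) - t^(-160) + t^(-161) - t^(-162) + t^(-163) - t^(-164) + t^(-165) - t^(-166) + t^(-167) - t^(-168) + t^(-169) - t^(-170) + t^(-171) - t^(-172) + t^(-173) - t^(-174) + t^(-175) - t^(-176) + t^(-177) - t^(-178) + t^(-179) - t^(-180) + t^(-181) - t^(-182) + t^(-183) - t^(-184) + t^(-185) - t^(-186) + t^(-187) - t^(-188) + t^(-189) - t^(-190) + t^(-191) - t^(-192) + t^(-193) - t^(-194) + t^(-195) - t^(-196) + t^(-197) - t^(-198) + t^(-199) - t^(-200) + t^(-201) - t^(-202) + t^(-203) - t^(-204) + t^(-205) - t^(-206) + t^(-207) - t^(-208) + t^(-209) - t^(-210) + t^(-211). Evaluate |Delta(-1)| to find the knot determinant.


Step 1: The polynomial has 423 terms with alternating signs, exponents from 211 down to -211.
Step 2: Substitute t = -1. The i-th term has coefficient (-1)^i and exponent (m-i),
  so its value is (-1)^i * (-1)^(m-i) = (-1)^m = -1 for every i.
Step 3: All 423 terms equal -1, so Delta(-1) = 423 * (-1) = -423
Step 4: |Delta(-1)| = 423

423
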